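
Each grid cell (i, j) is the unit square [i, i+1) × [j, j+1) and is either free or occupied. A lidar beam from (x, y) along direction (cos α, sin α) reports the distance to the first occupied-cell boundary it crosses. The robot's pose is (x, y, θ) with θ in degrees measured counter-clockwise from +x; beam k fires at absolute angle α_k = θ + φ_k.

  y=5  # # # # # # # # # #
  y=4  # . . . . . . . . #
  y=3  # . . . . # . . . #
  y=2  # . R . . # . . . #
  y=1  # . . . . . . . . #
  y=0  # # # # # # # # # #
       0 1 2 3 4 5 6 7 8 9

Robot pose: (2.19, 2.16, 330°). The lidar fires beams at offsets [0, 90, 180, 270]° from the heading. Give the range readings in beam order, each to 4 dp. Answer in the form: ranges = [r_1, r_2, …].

beam 1: φ=0°, α=330°
  dir = (cos 330°, sin 330°) = (0.8660, -0.5000); from cell (2,2)
  next x-line at t=0.9353, next y-line at t=0.3200; Δt_x=1.1547, Δt_y=2.0000
    y: enter (2,1) at t=0.3200
    x: enter (3,1) at t=0.9353
    x: enter (4,1) at t=2.0900
    y: enter (4,0) at t=2.3200 ← occupied
  → r_1 = 2.3200
beam 2: φ=90°, α=60°
  dir = (cos 60°, sin 60°) = (0.5000, 0.8660); from cell (2,2)
  next x-line at t=1.6200, next y-line at t=0.9699; Δt_x=2.0000, Δt_y=1.1547
    y: enter (2,3) at t=0.9699
    x: enter (3,3) at t=1.6200
    y: enter (3,4) at t=2.1246
    y: enter (3,5) at t=3.2793 ← occupied
  → r_2 = 3.2793
beam 3: φ=180°, α=150°
  dir = (cos 150°, sin 150°) = (-0.8660, 0.5000); from cell (2,2)
  next x-line at t=0.2194, next y-line at t=1.6800; Δt_x=1.1547, Δt_y=2.0000
    x: enter (1,2) at t=0.2194
    x: enter (0,2) at t=1.3741 ← occupied
  → r_3 = 1.3741
beam 4: φ=270°, α=240°
  dir = (cos 240°, sin 240°) = (-0.5000, -0.8660); from cell (2,2)
  next x-line at t=0.3800, next y-line at t=0.1848; Δt_x=2.0000, Δt_y=1.1547
    y: enter (2,1) at t=0.1848
    x: enter (1,1) at t=0.3800
    y: enter (1,0) at t=1.3395 ← occupied
  → r_4 = 1.3395

ranges = [2.3200, 3.2793, 1.3741, 1.3395]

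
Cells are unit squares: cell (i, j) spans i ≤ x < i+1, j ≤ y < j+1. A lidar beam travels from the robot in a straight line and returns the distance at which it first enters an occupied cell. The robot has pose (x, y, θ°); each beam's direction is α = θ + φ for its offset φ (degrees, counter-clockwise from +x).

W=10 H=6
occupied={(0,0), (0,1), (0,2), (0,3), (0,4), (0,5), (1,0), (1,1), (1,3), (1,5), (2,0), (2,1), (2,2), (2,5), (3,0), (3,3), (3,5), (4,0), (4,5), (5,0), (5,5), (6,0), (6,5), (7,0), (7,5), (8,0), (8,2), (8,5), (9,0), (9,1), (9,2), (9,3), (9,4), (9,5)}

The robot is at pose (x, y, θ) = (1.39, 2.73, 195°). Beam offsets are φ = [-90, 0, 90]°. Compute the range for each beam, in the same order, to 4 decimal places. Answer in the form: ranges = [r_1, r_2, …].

ranges = [0.2795, 0.4038, 0.7558]

beam 1: φ=-90°, α=105°
  d=(-0.2588,0.9659)  start (1,2)  tX=1.5068 tY=0.2795  stride 1/|dx|=3.8637 1/|dy|=1.0353
    cross y-line → (1,3), t=0.2795 (wall)
  → r_1 = 0.2795
beam 2: φ=0°, α=195°
  d=(-0.9659,-0.2588)  start (1,2)  tX=0.4038 tY=2.8205  stride 1/|dx|=1.0353 1/|dy|=3.8637
    cross x-line → (0,2), t=0.4038 (wall)
  → r_2 = 0.4038
beam 3: φ=90°, α=285°
  d=(0.2588,-0.9659)  start (1,2)  tX=2.3569 tY=0.7558  stride 1/|dx|=3.8637 1/|dy|=1.0353
    cross y-line → (1,1), t=0.7558 (wall)
  → r_3 = 0.7558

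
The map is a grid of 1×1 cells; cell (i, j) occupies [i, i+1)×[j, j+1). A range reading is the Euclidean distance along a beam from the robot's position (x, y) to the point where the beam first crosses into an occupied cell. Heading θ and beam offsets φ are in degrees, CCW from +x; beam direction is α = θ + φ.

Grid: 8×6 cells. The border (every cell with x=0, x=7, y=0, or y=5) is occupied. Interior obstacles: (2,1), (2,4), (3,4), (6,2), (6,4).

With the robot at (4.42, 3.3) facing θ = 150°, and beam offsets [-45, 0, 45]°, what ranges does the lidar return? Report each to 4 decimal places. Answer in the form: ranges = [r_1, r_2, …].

beam 1: φ=-45°, α=105°
  d=(-0.2588,0.9659)  start (4,3)  tX=1.6228 tY=0.7247  stride 1/|dx|=3.8637 1/|dy|=1.0353
    cross y-line → (4,4), t=0.7247
    cross x-line → (3,4), t=1.6228 (wall)
  → r_1 = 1.6228
beam 2: φ=0°, α=150°
  d=(-0.8660,0.5000)  start (4,3)  tX=0.4850 tY=1.4000  stride 1/|dx|=1.1547 1/|dy|=2.0000
    cross x-line → (3,3), t=0.4850
    cross y-line → (3,4), t=1.4000 (wall)
  → r_2 = 1.4000
beam 3: φ=45°, α=195°
  d=(-0.9659,-0.2588)  start (4,3)  tX=0.4348 tY=1.1591  stride 1/|dx|=1.0353 1/|dy|=3.8637
    cross x-line → (3,3), t=0.4348
    cross y-line → (3,2), t=1.1591
    cross x-line → (2,2), t=1.4701
    cross x-line → (1,2), t=2.5054
    cross x-line → (0,2), t=3.5406 (wall)
  → r_3 = 3.5406

ranges = [1.6228, 1.4000, 3.5406]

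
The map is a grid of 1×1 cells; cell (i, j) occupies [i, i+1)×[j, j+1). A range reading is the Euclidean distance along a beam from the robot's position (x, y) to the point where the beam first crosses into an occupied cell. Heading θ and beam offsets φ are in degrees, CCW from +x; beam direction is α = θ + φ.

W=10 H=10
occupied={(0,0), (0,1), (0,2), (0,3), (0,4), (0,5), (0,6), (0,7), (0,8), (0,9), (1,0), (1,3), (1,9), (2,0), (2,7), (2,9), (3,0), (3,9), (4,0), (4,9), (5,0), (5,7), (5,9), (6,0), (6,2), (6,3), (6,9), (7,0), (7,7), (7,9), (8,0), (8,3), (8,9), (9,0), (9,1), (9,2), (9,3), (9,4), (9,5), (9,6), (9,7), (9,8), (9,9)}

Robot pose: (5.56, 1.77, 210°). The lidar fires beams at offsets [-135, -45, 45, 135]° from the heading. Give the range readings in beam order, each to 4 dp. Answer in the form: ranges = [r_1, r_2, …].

ranges = [1.7000, 4.7209, 0.7972, 2.9751]

beam 1: φ=-135°, α=75°
  direction (0.2588, 0.9659); cell (5,1); t to first gridline: x 1.7000, y 0.2381 (then +3.8637 / +1.0353)
    (5,2) via y @ 0.2381
    (5,3) via y @ 1.2734
    (6,3) via x @ 1.7000  # hit
  → r_1 = 1.7000
beam 2: φ=-45°, α=165°
  direction (-0.9659, 0.2588); cell (5,1); t to first gridline: x 0.5798, y 0.8887 (then +1.0353 / +3.8637)
    (4,1) via x @ 0.5798
    (4,2) via y @ 0.8887
    (3,2) via x @ 1.6150
    (2,2) via x @ 2.6503
    (1,2) via x @ 3.6856
    (0,2) via x @ 4.7209  # hit
  → r_2 = 4.7209
beam 3: φ=45°, α=255°
  direction (-0.2588, -0.9659); cell (5,1); t to first gridline: x 2.1637, y 0.7972 (then +3.8637 / +1.0353)
    (5,0) via y @ 0.7972  # hit
  → r_3 = 0.7972
beam 4: φ=135°, α=345°
  direction (0.9659, -0.2588); cell (5,1); t to first gridline: x 0.4555, y 2.9751 (then +1.0353 / +3.8637)
    (6,1) via x @ 0.4555
    (7,1) via x @ 1.4908
    (8,1) via x @ 2.5261
    (8,0) via y @ 2.9751  # hit
  → r_4 = 2.9751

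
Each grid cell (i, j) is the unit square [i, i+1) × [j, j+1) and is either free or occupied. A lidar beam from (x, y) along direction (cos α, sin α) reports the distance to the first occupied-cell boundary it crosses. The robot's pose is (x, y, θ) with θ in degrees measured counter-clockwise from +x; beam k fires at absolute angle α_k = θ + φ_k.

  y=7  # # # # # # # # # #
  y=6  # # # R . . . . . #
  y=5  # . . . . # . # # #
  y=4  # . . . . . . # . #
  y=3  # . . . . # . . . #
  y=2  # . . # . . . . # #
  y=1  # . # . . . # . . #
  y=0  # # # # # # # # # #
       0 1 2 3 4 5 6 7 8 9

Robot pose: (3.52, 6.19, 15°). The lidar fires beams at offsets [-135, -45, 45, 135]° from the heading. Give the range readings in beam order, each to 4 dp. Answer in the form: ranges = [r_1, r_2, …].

ranges = [5.0400, 1.7090, 0.9353, 0.6004]

beam 1: φ=-135°, α=240°
  dir = (cos 240°, sin 240°) = (-0.5000, -0.8660); from cell (3,6)
  next x-line at t=1.0400, next y-line at t=0.2194; Δt_x=2.0000, Δt_y=1.1547
    y: enter (3,5) at t=0.2194
    x: enter (2,5) at t=1.0400
    y: enter (2,4) at t=1.3741
    y: enter (2,3) at t=2.5288
    x: enter (1,3) at t=3.0400
    y: enter (1,2) at t=3.6835
    y: enter (1,1) at t=4.8382
    x: enter (0,1) at t=5.0400 ← occupied
  → r_1 = 5.0400
beam 2: φ=-45°, α=330°
  dir = (cos 330°, sin 330°) = (0.8660, -0.5000); from cell (3,6)
  next x-line at t=0.5543, next y-line at t=0.3800; Δt_x=1.1547, Δt_y=2.0000
    y: enter (3,5) at t=0.3800
    x: enter (4,5) at t=0.5543
    x: enter (5,5) at t=1.7090 ← occupied
  → r_2 = 1.7090
beam 3: φ=45°, α=60°
  dir = (cos 60°, sin 60°) = (0.5000, 0.8660); from cell (3,6)
  next x-line at t=0.9600, next y-line at t=0.9353; Δt_x=2.0000, Δt_y=1.1547
    y: enter (3,7) at t=0.9353 ← occupied
  → r_3 = 0.9353
beam 4: φ=135°, α=150°
  dir = (cos 150°, sin 150°) = (-0.8660, 0.5000); from cell (3,6)
  next x-line at t=0.6004, next y-line at t=1.6200; Δt_x=1.1547, Δt_y=2.0000
    x: enter (2,6) at t=0.6004 ← occupied
  → r_4 = 0.6004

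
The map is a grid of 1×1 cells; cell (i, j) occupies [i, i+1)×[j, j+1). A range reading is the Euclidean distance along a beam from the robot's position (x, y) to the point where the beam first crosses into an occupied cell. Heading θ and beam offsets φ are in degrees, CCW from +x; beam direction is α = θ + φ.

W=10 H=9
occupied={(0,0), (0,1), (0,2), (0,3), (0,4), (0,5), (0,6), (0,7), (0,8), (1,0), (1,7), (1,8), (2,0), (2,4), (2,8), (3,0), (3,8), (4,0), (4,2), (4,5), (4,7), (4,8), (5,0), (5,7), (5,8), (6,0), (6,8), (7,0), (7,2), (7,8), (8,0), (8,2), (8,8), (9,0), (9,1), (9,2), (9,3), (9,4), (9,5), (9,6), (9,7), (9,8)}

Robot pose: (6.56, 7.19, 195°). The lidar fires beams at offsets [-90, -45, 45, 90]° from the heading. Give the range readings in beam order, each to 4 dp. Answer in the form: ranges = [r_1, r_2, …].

beam 1: φ=-90°, α=105°
  dir = (cos 105°, sin 105°) = (-0.2588, 0.9659); from cell (6,7)
  next x-line at t=2.1637, next y-line at t=0.8386; Δt_x=3.8637, Δt_y=1.0353
    y: enter (6,8) at t=0.8386 ← occupied
  → r_1 = 0.8386
beam 2: φ=-45°, α=150°
  dir = (cos 150°, sin 150°) = (-0.8660, 0.5000); from cell (6,7)
  next x-line at t=0.6466, next y-line at t=1.6200; Δt_x=1.1547, Δt_y=2.0000
    x: enter (5,7) at t=0.6466 ← occupied
  → r_2 = 0.6466
beam 3: φ=45°, α=240°
  dir = (cos 240°, sin 240°) = (-0.5000, -0.8660); from cell (6,7)
  next x-line at t=1.1200, next y-line at t=0.2194; Δt_x=2.0000, Δt_y=1.1547
    y: enter (6,6) at t=0.2194
    x: enter (5,6) at t=1.1200
    y: enter (5,5) at t=1.3741
    y: enter (5,4) at t=2.5288
    x: enter (4,4) at t=3.1200
    y: enter (4,3) at t=3.6835
    y: enter (4,2) at t=4.8382 ← occupied
  → r_3 = 4.8382
beam 4: φ=90°, α=285°
  dir = (cos 285°, sin 285°) = (0.2588, -0.9659); from cell (6,7)
  next x-line at t=1.7000, next y-line at t=0.1967; Δt_x=3.8637, Δt_y=1.0353
    y: enter (6,6) at t=0.1967
    y: enter (6,5) at t=1.2320
    x: enter (7,5) at t=1.7000
    y: enter (7,4) at t=2.2673
    y: enter (7,3) at t=3.3025
    y: enter (7,2) at t=4.3378 ← occupied
  → r_4 = 4.3378

ranges = [0.8386, 0.6466, 4.8382, 4.3378]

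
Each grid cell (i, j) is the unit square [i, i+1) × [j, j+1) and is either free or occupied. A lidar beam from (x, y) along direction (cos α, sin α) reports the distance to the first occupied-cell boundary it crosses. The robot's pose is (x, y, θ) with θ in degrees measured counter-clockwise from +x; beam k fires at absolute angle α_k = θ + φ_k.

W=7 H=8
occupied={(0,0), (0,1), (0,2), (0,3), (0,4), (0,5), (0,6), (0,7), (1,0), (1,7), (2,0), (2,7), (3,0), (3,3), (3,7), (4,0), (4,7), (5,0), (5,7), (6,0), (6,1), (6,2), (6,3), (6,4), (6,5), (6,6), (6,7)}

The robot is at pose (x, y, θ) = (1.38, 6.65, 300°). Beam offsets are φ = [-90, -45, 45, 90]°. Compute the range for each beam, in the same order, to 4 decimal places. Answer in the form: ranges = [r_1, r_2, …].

ranges = [0.4388, 1.4682, 4.7830, 0.7000]

beam 1: φ=-90°, α=210°
  cosα=-0.8660 sinα=-0.5000 | (1,6) | tMaxX 0.4388 tMaxY 1.3000 | tΔX 1.1547 tΔY 2.0000
    t=0.4388 [x] (0,6) — stop
  → r_1 = 0.4388
beam 2: φ=-45°, α=255°
  cosα=-0.2588 sinα=-0.9659 | (1,6) | tMaxX 1.4682 tMaxY 0.6729 | tΔX 3.8637 tΔY 1.0353
    t=0.6729 [y] (1,5)
    t=1.4682 [x] (0,5) — stop
  → r_2 = 1.4682
beam 3: φ=45°, α=345°
  cosα=0.9659 sinα=-0.2588 | (1,6) | tMaxX 0.6419 tMaxY 2.5114 | tΔX 1.0353 tΔY 3.8637
    t=0.6419 [x] (2,6)
    t=1.6771 [x] (3,6)
    t=2.5114 [y] (3,5)
    t=2.7124 [x] (4,5)
    t=3.7477 [x] (5,5)
    t=4.7830 [x] (6,5) — stop
  → r_3 = 4.7830
beam 4: φ=90°, α=30°
  cosα=0.8660 sinα=0.5000 | (1,6) | tMaxX 0.7159 tMaxY 0.7000 | tΔX 1.1547 tΔY 2.0000
    t=0.7000 [y] (1,7) — stop
  → r_4 = 0.7000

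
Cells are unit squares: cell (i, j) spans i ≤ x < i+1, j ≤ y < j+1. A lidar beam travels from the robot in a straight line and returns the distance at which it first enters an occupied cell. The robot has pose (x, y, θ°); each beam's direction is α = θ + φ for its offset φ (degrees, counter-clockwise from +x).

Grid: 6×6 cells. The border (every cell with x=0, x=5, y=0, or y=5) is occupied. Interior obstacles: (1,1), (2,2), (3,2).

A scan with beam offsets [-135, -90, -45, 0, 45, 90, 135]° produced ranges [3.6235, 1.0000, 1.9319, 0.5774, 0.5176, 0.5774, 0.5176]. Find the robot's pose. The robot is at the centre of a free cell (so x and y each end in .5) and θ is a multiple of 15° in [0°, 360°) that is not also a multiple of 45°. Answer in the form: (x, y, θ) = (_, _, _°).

(x, y, θ) = (4.5, 1.5, 240°)

Candidates: 13 free-cell centres × 16 headings = 208 poses. Raycast each; keep the one whose scan matches to 4 dp.
  (1.5, 4.5, 330°): beam 1 = 0.5176 ≠ 3.6235 ✗
  (1.5, 4.5, 120°): beam 3 = 0.5176 ≠ 1.9319 ✗
  (3.5, 1.5, 300°): beam 1 = 1.5529 ≠ 3.6235 ✗
  (3.5, 1.5, 285°): beam 1 = 1.0000 ≠ 3.6235 ✗
  …
  (4.5, 1.5, 240°): r_1=3.6235, r_2=1.0000, r_3=1.9319, r_4=0.5774, r_5=0.5176, r_6=0.5774, r_7=0.5176 — all match ✓
Only this pose fits every beam.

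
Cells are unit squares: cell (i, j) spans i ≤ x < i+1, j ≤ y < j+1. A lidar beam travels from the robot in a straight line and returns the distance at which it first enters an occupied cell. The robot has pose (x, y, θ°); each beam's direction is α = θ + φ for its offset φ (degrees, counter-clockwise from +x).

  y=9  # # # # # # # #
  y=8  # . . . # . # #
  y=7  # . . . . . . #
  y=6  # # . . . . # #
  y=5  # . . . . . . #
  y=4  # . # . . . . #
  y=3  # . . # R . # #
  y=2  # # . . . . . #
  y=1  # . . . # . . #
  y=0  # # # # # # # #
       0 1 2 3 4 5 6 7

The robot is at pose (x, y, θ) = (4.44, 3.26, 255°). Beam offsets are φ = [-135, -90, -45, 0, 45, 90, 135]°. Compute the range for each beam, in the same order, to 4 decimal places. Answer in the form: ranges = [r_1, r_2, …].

ranges = [6.6280, 0.4555, 0.5081, 1.3044, 2.6096, 2.6503, 2.9560]

beam 1: φ=-135°, α=120°
  direction (-0.5000, 0.8660); cell (4,3); t to first gridline: x 0.8800, y 0.8545 (then +2.0000 / +1.1547)
    (4,4) via y @ 0.8545
    (3,4) via x @ 0.8800
    (3,5) via y @ 2.0092
    (2,5) via x @ 2.8800
    (2,6) via y @ 3.1639
    (2,7) via y @ 4.3186
    (1,7) via x @ 4.8800
    (1,8) via y @ 5.4733
    (1,9) via y @ 6.6280  # hit
  → r_1 = 6.6280
beam 2: φ=-90°, α=165°
  direction (-0.9659, 0.2588); cell (4,3); t to first gridline: x 0.4555, y 2.8591 (then +1.0353 / +3.8637)
    (3,3) via x @ 0.4555  # hit
  → r_2 = 0.4555
beam 3: φ=-45°, α=210°
  direction (-0.8660, -0.5000); cell (4,3); t to first gridline: x 0.5081, y 0.5200 (then +1.1547 / +2.0000)
    (3,3) via x @ 0.5081  # hit
  → r_3 = 0.5081
beam 4: φ=0°, α=255°
  direction (-0.2588, -0.9659); cell (4,3); t to first gridline: x 1.7000, y 0.2692 (then +3.8637 / +1.0353)
    (4,2) via y @ 0.2692
    (4,1) via y @ 1.3044  # hit
  → r_4 = 1.3044
beam 5: φ=45°, α=300°
  direction (0.5000, -0.8660); cell (4,3); t to first gridline: x 1.1200, y 0.3002 (then +2.0000 / +1.1547)
    (4,2) via y @ 0.3002
    (5,2) via x @ 1.1200
    (5,1) via y @ 1.4549
    (5,0) via y @ 2.6096  # hit
  → r_5 = 2.6096
beam 6: φ=90°, α=345°
  direction (0.9659, -0.2588); cell (4,3); t to first gridline: x 0.5798, y 1.0046 (then +1.0353 / +3.8637)
    (5,3) via x @ 0.5798
    (5,2) via y @ 1.0046
    (6,2) via x @ 1.6150
    (7,2) via x @ 2.6503  # hit
  → r_6 = 2.6503
beam 7: φ=135°, α=30°
  direction (0.8660, 0.5000); cell (4,3); t to first gridline: x 0.6466, y 1.4800 (then +1.1547 / +2.0000)
    (5,3) via x @ 0.6466
    (5,4) via y @ 1.4800
    (6,4) via x @ 1.8013
    (7,4) via x @ 2.9560  # hit
  → r_7 = 2.9560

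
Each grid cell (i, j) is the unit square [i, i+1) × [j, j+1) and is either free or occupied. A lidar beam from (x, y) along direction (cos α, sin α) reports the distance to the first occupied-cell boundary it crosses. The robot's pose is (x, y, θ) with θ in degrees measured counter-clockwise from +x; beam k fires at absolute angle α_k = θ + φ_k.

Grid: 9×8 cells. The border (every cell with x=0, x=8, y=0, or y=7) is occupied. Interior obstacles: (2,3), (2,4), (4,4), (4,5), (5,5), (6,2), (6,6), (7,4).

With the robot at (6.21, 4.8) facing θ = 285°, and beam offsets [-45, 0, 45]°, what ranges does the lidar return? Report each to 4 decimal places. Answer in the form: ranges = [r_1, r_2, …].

beam 1: φ=-45°, α=240°
  direction (-0.5000, -0.8660); cell (6,4); t to first gridline: x 0.4200, y 0.9238 (then +2.0000 / +1.1547)
    (5,4) via x @ 0.4200
    (5,3) via y @ 0.9238
    (5,2) via y @ 2.0785
    (4,2) via x @ 2.4200
    (4,1) via y @ 3.2332
    (4,0) via y @ 4.3879  # hit
  → r_1 = 4.3879
beam 2: φ=0°, α=285°
  direction (0.2588, -0.9659); cell (6,4); t to first gridline: x 3.0523, y 0.8282 (then +3.8637 / +1.0353)
    (6,3) via y @ 0.8282
    (6,2) via y @ 1.8635  # hit
  → r_2 = 1.8635
beam 3: φ=45°, α=330°
  direction (0.8660, -0.5000); cell (6,4); t to first gridline: x 0.9122, y 1.6000 (then +1.1547 / +2.0000)
    (7,4) via x @ 0.9122  # hit
  → r_3 = 0.9122

ranges = [4.3879, 1.8635, 0.9122]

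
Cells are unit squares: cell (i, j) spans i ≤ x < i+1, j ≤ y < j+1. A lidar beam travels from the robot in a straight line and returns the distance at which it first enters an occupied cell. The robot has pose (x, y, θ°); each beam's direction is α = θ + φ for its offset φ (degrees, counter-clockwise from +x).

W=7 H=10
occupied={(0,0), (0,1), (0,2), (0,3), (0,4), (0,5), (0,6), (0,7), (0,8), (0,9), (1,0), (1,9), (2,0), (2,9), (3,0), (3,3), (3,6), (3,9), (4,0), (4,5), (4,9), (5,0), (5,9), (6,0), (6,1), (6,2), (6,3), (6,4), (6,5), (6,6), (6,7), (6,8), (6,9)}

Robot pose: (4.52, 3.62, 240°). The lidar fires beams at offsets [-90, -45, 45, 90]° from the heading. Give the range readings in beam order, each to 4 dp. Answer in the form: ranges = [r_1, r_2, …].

beam 1: φ=-90°, α=150°
  direction (-0.8660, 0.5000); cell (4,3); t to first gridline: x 0.6004, y 0.7600 (then +1.1547 / +2.0000)
    (3,3) via x @ 0.6004  # hit
  → r_1 = 0.6004
beam 2: φ=-45°, α=195°
  direction (-0.9659, -0.2588); cell (4,3); t to first gridline: x 0.5383, y 2.3955 (then +1.0353 / +3.8637)
    (3,3) via x @ 0.5383  # hit
  → r_2 = 0.5383
beam 3: φ=45°, α=285°
  direction (0.2588, -0.9659); cell (4,3); t to first gridline: x 1.8546, y 0.6419 (then +3.8637 / +1.0353)
    (4,2) via y @ 0.6419
    (4,1) via y @ 1.6771
    (5,1) via x @ 1.8546
    (5,0) via y @ 2.7124  # hit
  → r_3 = 2.7124
beam 4: φ=90°, α=330°
  direction (0.8660, -0.5000); cell (4,3); t to first gridline: x 0.5543, y 1.2400 (then +1.1547 / +2.0000)
    (5,3) via x @ 0.5543
    (5,2) via y @ 1.2400
    (6,2) via x @ 1.7090  # hit
  → r_4 = 1.7090

ranges = [0.6004, 0.5383, 2.7124, 1.7090]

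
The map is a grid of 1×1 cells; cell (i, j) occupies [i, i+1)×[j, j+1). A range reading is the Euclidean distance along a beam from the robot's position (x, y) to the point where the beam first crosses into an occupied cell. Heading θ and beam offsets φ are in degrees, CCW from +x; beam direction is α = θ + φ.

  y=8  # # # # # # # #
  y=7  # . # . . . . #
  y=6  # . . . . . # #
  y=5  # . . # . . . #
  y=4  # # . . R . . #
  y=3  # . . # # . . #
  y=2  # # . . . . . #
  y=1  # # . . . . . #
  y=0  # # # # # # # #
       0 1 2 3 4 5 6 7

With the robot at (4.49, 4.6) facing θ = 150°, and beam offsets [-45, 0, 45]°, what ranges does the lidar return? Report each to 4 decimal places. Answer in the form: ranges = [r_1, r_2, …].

ranges = [3.5199, 0.8000, 3.6131]

beam 1: φ=-45°, α=105°
  dir = (cos 105°, sin 105°) = (-0.2588, 0.9659); from cell (4,4)
  next x-line at t=1.8932, next y-line at t=0.4141; Δt_x=3.8637, Δt_y=1.0353
    y: enter (4,5) at t=0.4141
    y: enter (4,6) at t=1.4494
    x: enter (3,6) at t=1.8932
    y: enter (3,7) at t=2.4847
    y: enter (3,8) at t=3.5199 ← occupied
  → r_1 = 3.5199
beam 2: φ=0°, α=150°
  dir = (cos 150°, sin 150°) = (-0.8660, 0.5000); from cell (4,4)
  next x-line at t=0.5658, next y-line at t=0.8000; Δt_x=1.1547, Δt_y=2.0000
    x: enter (3,4) at t=0.5658
    y: enter (3,5) at t=0.8000 ← occupied
  → r_2 = 0.8000
beam 3: φ=45°, α=195°
  dir = (cos 195°, sin 195°) = (-0.9659, -0.2588); from cell (4,4)
  next x-line at t=0.5073, next y-line at t=2.3182; Δt_x=1.0353, Δt_y=3.8637
    x: enter (3,4) at t=0.5073
    x: enter (2,4) at t=1.5426
    y: enter (2,3) at t=2.3182
    x: enter (1,3) at t=2.5778
    x: enter (0,3) at t=3.6131 ← occupied
  → r_3 = 3.6131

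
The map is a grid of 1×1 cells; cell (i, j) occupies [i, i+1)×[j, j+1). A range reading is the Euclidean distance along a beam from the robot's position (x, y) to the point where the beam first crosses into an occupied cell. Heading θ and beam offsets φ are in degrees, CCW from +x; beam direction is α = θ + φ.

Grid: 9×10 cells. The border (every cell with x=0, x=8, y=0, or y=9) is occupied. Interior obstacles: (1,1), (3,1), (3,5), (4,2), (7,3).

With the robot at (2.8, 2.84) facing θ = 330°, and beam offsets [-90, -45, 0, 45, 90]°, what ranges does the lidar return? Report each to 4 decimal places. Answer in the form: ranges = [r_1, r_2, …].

beam 1: φ=-90°, α=240°
  direction (-0.5000, -0.8660); cell (2,2); t to first gridline: x 1.6000, y 0.9699 (then +2.0000 / +1.1547)
    (2,1) via y @ 0.9699
    (1,1) via x @ 1.6000  # hit
  → r_1 = 1.6000
beam 2: φ=-45°, α=285°
  direction (0.2588, -0.9659); cell (2,2); t to first gridline: x 0.7727, y 0.8696 (then +3.8637 / +1.0353)
    (3,2) via x @ 0.7727
    (3,1) via y @ 0.8696  # hit
  → r_2 = 0.8696
beam 3: φ=0°, α=330°
  direction (0.8660, -0.5000); cell (2,2); t to first gridline: x 0.2309, y 1.6800 (then +1.1547 / +2.0000)
    (3,2) via x @ 0.2309
    (4,2) via x @ 1.3856  # hit
  → r_3 = 1.3856
beam 4: φ=45°, α=15°
  direction (0.9659, 0.2588); cell (2,2); t to first gridline: x 0.2071, y 0.6182 (then +1.0353 / +3.8637)
    (3,2) via x @ 0.2071
    (3,3) via y @ 0.6182
    (4,3) via x @ 1.2423
    (5,3) via x @ 2.2776
    (6,3) via x @ 3.3129
    (7,3) via x @ 4.3482  # hit
  → r_4 = 4.3482
beam 5: φ=90°, α=60°
  direction (0.5000, 0.8660); cell (2,2); t to first gridline: x 0.4000, y 0.1848 (then +2.0000 / +1.1547)
    (2,3) via y @ 0.1848
    (3,3) via x @ 0.4000
    (3,4) via y @ 1.3395
    (4,4) via x @ 2.4000
    (4,5) via y @ 2.4942
    (4,6) via y @ 3.6489
    (5,6) via x @ 4.4000
    (5,7) via y @ 4.8036
    (5,8) via y @ 5.9583
    (6,8) via x @ 6.4000
    (6,9) via y @ 7.1130  # hit
  → r_5 = 7.1130

ranges = [1.6000, 0.8696, 1.3856, 4.3482, 7.1130]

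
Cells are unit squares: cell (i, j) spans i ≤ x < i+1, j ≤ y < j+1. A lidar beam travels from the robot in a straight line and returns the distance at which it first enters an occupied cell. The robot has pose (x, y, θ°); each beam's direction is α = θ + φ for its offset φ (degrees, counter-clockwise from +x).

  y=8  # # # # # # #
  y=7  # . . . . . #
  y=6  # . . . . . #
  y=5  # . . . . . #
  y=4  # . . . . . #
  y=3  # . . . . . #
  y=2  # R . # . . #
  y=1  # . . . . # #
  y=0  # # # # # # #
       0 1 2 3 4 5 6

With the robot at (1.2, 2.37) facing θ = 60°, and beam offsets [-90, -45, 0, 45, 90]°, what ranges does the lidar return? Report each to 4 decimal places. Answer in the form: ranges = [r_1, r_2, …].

ranges = [2.7400, 1.8635, 6.5010, 0.7727, 0.2309]

beam 1: φ=-90°, α=330°
  cosα=0.8660 sinα=-0.5000 | (1,2) | tMaxX 0.9238 tMaxY 0.7400 | tΔX 1.1547 tΔY 2.0000
    t=0.7400 [y] (1,1)
    t=0.9238 [x] (2,1)
    t=2.0785 [x] (3,1)
    t=2.7400 [y] (3,0) — stop
  → r_1 = 2.7400
beam 2: φ=-45°, α=15°
  cosα=0.9659 sinα=0.2588 | (1,2) | tMaxX 0.8282 tMaxY 2.4341 | tΔX 1.0353 tΔY 3.8637
    t=0.8282 [x] (2,2)
    t=1.8635 [x] (3,2) — stop
  → r_2 = 1.8635
beam 3: φ=0°, α=60°
  cosα=0.5000 sinα=0.8660 | (1,2) | tMaxX 1.6000 tMaxY 0.7275 | tΔX 2.0000 tΔY 1.1547
    t=0.7275 [y] (1,3)
    t=1.6000 [x] (2,3)
    t=1.8822 [y] (2,4)
    t=3.0369 [y] (2,5)
    t=3.6000 [x] (3,5)
    t=4.1916 [y] (3,6)
    t=5.3463 [y] (3,7)
    t=5.6000 [x] (4,7)
    t=6.5010 [y] (4,8) — stop
  → r_3 = 6.5010
beam 4: φ=45°, α=105°
  cosα=-0.2588 sinα=0.9659 | (1,2) | tMaxX 0.7727 tMaxY 0.6522 | tΔX 3.8637 tΔY 1.0353
    t=0.6522 [y] (1,3)
    t=0.7727 [x] (0,3) — stop
  → r_4 = 0.7727
beam 5: φ=90°, α=150°
  cosα=-0.8660 sinα=0.5000 | (1,2) | tMaxX 0.2309 tMaxY 1.2600 | tΔX 1.1547 tΔY 2.0000
    t=0.2309 [x] (0,2) — stop
  → r_5 = 0.2309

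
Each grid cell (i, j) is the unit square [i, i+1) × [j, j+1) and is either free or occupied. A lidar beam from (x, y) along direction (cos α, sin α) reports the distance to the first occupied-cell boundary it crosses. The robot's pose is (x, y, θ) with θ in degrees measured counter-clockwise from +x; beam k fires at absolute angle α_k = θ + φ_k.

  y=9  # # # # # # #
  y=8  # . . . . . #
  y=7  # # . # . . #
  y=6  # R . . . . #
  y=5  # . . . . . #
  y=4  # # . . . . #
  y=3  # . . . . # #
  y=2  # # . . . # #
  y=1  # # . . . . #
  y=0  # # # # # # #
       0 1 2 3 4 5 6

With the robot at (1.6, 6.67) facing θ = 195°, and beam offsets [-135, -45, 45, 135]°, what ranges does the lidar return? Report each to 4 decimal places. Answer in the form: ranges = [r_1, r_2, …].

beam 1: φ=-135°, α=60°
  dir = (cos 60°, sin 60°) = (0.5000, 0.8660); from cell (1,6)
  next x-line at t=0.8000, next y-line at t=0.3811; Δt_x=2.0000, Δt_y=1.1547
    y: enter (1,7) at t=0.3811 ← occupied
  → r_1 = 0.3811
beam 2: φ=-45°, α=150°
  dir = (cos 150°, sin 150°) = (-0.8660, 0.5000); from cell (1,6)
  next x-line at t=0.6928, next y-line at t=0.6600; Δt_x=1.1547, Δt_y=2.0000
    y: enter (1,7) at t=0.6600 ← occupied
  → r_2 = 0.6600
beam 3: φ=45°, α=240°
  dir = (cos 240°, sin 240°) = (-0.5000, -0.8660); from cell (1,6)
  next x-line at t=1.2000, next y-line at t=0.7736; Δt_x=2.0000, Δt_y=1.1547
    y: enter (1,5) at t=0.7736
    x: enter (0,5) at t=1.2000 ← occupied
  → r_3 = 1.2000
beam 4: φ=135°, α=330°
  dir = (cos 330°, sin 330°) = (0.8660, -0.5000); from cell (1,6)
  next x-line at t=0.4619, next y-line at t=1.3400; Δt_x=1.1547, Δt_y=2.0000
    x: enter (2,6) at t=0.4619
    y: enter (2,5) at t=1.3400
    x: enter (3,5) at t=1.6166
    x: enter (4,5) at t=2.7713
    y: enter (4,4) at t=3.3400
    x: enter (5,4) at t=3.9260
    x: enter (6,4) at t=5.0807 ← occupied
  → r_4 = 5.0807

ranges = [0.3811, 0.6600, 1.2000, 5.0807]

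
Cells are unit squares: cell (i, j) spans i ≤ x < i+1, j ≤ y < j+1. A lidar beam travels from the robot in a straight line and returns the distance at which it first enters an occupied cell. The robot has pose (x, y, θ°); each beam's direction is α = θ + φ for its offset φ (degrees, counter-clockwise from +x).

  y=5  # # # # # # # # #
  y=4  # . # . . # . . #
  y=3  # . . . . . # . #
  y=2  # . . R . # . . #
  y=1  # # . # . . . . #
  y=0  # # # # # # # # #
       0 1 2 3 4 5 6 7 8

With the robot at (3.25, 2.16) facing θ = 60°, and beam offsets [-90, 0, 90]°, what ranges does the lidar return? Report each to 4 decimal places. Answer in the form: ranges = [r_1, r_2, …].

beam 1: φ=-90°, α=330°
  d=(0.8660,-0.5000)  start (3,2)  tX=0.8660 tY=0.3200  stride 1/|dx|=1.1547 1/|dy|=2.0000
    cross y-line → (3,1), t=0.3200 (wall)
  → r_1 = 0.3200
beam 2: φ=0°, α=60°
  d=(0.5000,0.8660)  start (3,2)  tX=1.5000 tY=0.9699  stride 1/|dx|=2.0000 1/|dy|=1.1547
    cross y-line → (3,3), t=0.9699
    cross x-line → (4,3), t=1.5000
    cross y-line → (4,4), t=2.1246
    cross y-line → (4,5), t=3.2793 (wall)
  → r_2 = 3.2793
beam 3: φ=90°, α=150°
  d=(-0.8660,0.5000)  start (3,2)  tX=0.2887 tY=1.6800  stride 1/|dx|=1.1547 1/|dy|=2.0000
    cross x-line → (2,2), t=0.2887
    cross x-line → (1,2), t=1.4434
    cross y-line → (1,3), t=1.6800
    cross x-line → (0,3), t=2.5981 (wall)
  → r_3 = 2.5981

ranges = [0.3200, 3.2793, 2.5981]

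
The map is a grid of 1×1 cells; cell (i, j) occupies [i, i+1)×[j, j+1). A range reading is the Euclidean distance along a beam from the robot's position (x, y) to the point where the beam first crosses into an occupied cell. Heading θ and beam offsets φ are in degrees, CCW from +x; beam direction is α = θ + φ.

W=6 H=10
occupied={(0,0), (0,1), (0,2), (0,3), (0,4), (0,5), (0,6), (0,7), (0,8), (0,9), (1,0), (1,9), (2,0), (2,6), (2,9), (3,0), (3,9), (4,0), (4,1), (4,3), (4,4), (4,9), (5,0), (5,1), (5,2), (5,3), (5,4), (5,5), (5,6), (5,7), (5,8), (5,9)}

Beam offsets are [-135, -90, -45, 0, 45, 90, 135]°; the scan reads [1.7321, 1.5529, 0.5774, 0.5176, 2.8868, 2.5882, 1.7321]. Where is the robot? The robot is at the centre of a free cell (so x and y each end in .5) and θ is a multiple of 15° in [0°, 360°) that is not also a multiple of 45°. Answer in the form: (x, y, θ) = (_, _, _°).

Candidates: 28 free-cell centres × 16 headings = 448 poses. Raycast each; keep the one whose scan matches to 4 dp.
  (1.5, 7.5, 120°): beam 1 = 3.6235 ≠ 1.7321 ✗
  (2.5, 3.5, 300°): beam 1 = 1.5529 ≠ 1.7321 ✗
  (3.5, 8.5, 345°): beam 1 = 2.8868 ≠ 1.7321 ✗
  …
  (2.5, 7.5, 285°): r_1=1.7321, r_2=1.5529, r_3=0.5774, r_4=0.5176, r_5=2.8868, r_6=2.5882, r_7=1.7321 — all match ✓
Unique over the lattice → pose = (2.5, 7.5, 285°).

(x, y, θ) = (2.5, 7.5, 285°)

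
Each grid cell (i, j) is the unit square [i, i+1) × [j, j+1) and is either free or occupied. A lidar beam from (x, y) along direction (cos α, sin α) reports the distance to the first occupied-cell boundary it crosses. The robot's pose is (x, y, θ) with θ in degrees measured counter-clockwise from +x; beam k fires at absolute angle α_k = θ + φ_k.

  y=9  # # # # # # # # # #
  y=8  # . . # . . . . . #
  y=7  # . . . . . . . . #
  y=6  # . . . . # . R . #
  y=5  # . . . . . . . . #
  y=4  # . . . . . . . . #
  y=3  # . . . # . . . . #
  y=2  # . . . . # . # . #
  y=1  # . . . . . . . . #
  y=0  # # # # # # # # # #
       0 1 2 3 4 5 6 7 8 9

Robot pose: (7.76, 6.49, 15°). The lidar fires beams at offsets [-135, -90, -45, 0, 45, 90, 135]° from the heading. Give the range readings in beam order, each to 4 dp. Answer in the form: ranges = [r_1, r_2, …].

beam 1: φ=-135°, α=240°
  cosα=-0.5000 sinα=-0.8660 | (7,6) | tMaxX 1.5200 tMaxY 0.5658 | tΔX 2.0000 tΔY 1.1547
    t=0.5658 [y] (7,5)
    t=1.5200 [x] (6,5)
    t=1.7205 [y] (6,4)
    t=2.8752 [y] (6,3)
    t=3.5200 [x] (5,3)
    t=4.0299 [y] (5,2) — stop
  → r_1 = 4.0299
beam 2: φ=-90°, α=285°
  cosα=0.2588 sinα=-0.9659 | (7,6) | tMaxX 0.9273 tMaxY 0.5073 | tΔX 3.8637 tΔY 1.0353
    t=0.5073 [y] (7,5)
    t=0.9273 [x] (8,5)
    t=1.5426 [y] (8,4)
    t=2.5778 [y] (8,3)
    t=3.6131 [y] (8,2)
    t=4.6484 [y] (8,1)
    t=4.7910 [x] (9,1) — stop
  → r_2 = 4.7910
beam 3: φ=-45°, α=330°
  cosα=0.8660 sinα=-0.5000 | (7,6) | tMaxX 0.2771 tMaxY 0.9800 | tΔX 1.1547 tΔY 2.0000
    t=0.2771 [x] (8,6)
    t=0.9800 [y] (8,5)
    t=1.4318 [x] (9,5) — stop
  → r_3 = 1.4318
beam 4: φ=0°, α=15°
  cosα=0.9659 sinα=0.2588 | (7,6) | tMaxX 0.2485 tMaxY 1.9705 | tΔX 1.0353 tΔY 3.8637
    t=0.2485 [x] (8,6)
    t=1.2837 [x] (9,6) — stop
  → r_4 = 1.2837
beam 5: φ=45°, α=60°
  cosα=0.5000 sinα=0.8660 | (7,6) | tMaxX 0.4800 tMaxY 0.5889 | tΔX 2.0000 tΔY 1.1547
    t=0.4800 [x] (8,6)
    t=0.5889 [y] (8,7)
    t=1.7436 [y] (8,8)
    t=2.4800 [x] (9,8) — stop
  → r_5 = 2.4800
beam 6: φ=90°, α=105°
  cosα=-0.2588 sinα=0.9659 | (7,6) | tMaxX 2.9364 tMaxY 0.5280 | tΔX 3.8637 tΔY 1.0353
    t=0.5280 [y] (7,7)
    t=1.5633 [y] (7,8)
    t=2.5985 [y] (7,9) — stop
  → r_6 = 2.5985
beam 7: φ=135°, α=150°
  cosα=-0.8660 sinα=0.5000 | (7,6) | tMaxX 0.8776 tMaxY 1.0200 | tΔX 1.1547 tΔY 2.0000
    t=0.8776 [x] (6,6)
    t=1.0200 [y] (6,7)
    t=2.0323 [x] (5,7)
    t=3.0200 [y] (5,8)
    t=3.1870 [x] (4,8)
    t=4.3417 [x] (3,8) — stop
  → r_7 = 4.3417

ranges = [4.0299, 4.7910, 1.4318, 1.2837, 2.4800, 2.5985, 4.3417]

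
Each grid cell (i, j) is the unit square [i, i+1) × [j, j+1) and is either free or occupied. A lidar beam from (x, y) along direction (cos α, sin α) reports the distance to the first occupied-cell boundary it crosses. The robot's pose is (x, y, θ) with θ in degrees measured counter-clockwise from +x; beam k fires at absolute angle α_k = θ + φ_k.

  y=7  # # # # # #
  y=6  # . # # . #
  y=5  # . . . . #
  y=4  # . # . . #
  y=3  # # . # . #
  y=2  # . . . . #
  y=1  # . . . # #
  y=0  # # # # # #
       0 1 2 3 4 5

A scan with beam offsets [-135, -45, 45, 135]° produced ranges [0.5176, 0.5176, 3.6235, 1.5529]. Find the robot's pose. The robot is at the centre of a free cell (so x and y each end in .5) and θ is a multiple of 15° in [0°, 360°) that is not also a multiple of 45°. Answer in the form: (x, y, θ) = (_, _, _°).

Enumerate (i+0.5, j+0.5, θ) over the 18 free cells and 16 admissible headings. For each, cast all 4 beams and compare to the given ranges.
  (4.5, 5.5, 285°): beam 1 = 1.0000 ≠ 0.5176 ✗
  (4.5, 5.5, 75°): beam 1 = 1.0000 ≠ 0.5176 ✗
  (2.5, 1.5, 300°): beam 1 = 1.5529 ≠ 0.5176 ✗
  …
  (1.5, 1.5, 330°): r_1=0.5176, r_2=0.5176, r_3=3.6235, r_4=1.5529 — all match ✓
Only this pose fits every beam.

(x, y, θ) = (1.5, 1.5, 330°)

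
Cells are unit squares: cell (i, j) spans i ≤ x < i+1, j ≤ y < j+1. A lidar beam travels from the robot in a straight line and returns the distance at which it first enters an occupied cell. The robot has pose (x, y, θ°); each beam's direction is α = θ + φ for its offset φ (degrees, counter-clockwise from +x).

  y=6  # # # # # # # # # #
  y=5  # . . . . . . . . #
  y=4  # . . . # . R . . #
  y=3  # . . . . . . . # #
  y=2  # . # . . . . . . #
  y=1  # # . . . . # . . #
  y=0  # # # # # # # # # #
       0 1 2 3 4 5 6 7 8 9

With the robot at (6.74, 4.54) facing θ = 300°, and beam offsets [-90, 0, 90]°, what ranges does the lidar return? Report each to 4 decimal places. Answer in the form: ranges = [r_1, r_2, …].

beam 1: φ=-90°, α=210°
  dir = (cos 210°, sin 210°) = (-0.8660, -0.5000); from cell (6,4)
  next x-line at t=0.8545, next y-line at t=1.0800; Δt_x=1.1547, Δt_y=2.0000
    x: enter (5,4) at t=0.8545
    y: enter (5,3) at t=1.0800
    x: enter (4,3) at t=2.0092
    y: enter (4,2) at t=3.0800
    x: enter (3,2) at t=3.1639
    x: enter (2,2) at t=4.3186 ← occupied
  → r_1 = 4.3186
beam 2: φ=0°, α=300°
  dir = (cos 300°, sin 300°) = (0.5000, -0.8660); from cell (6,4)
  next x-line at t=0.5200, next y-line at t=0.6235; Δt_x=2.0000, Δt_y=1.1547
    x: enter (7,4) at t=0.5200
    y: enter (7,3) at t=0.6235
    y: enter (7,2) at t=1.7782
    x: enter (8,2) at t=2.5200
    y: enter (8,1) at t=2.9329
    y: enter (8,0) at t=4.0876 ← occupied
  → r_2 = 4.0876
beam 3: φ=90°, α=30°
  dir = (cos 30°, sin 30°) = (0.8660, 0.5000); from cell (6,4)
  next x-line at t=0.3002, next y-line at t=0.9200; Δt_x=1.1547, Δt_y=2.0000
    x: enter (7,4) at t=0.3002
    y: enter (7,5) at t=0.9200
    x: enter (8,5) at t=1.4549
    x: enter (9,5) at t=2.6096 ← occupied
  → r_3 = 2.6096

ranges = [4.3186, 4.0876, 2.6096]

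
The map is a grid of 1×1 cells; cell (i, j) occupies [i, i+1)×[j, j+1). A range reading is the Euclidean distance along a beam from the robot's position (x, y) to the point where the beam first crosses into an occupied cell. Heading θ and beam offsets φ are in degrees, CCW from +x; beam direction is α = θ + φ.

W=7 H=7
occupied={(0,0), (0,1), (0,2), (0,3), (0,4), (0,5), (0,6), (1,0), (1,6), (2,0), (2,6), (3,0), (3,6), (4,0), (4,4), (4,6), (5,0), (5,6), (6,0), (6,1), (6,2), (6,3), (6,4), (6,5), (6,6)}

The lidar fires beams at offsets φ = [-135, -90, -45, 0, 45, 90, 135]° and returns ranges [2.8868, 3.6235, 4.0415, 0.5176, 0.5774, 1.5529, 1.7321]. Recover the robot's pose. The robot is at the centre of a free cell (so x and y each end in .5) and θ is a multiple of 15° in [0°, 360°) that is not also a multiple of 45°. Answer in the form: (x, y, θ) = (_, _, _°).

(x, y, θ) = (3.5, 4.5, 345°)

Candidates: 24 free-cell centres × 16 headings = 384 poses. Raycast each; keep the one whose scan matches to 4 dp.
  (4.5, 1.5, 30°): beam 1 = 0.5176 ≠ 2.8868 ✗
  (4.5, 2.5, 195°): beam 1 = 3.0000 ≠ 2.8868 ✗
  (2.5, 1.5, 255°): beam 1 = 3.0000 ≠ 2.8868 ✗
  …
  (3.5, 4.5, 345°): r_1=2.8868, r_2=3.6235, r_3=4.0415, r_4=0.5176, r_5=0.5774, r_6=1.5529, r_7=1.7321 — all match ✓
Unique over the lattice → pose = (3.5, 4.5, 345°).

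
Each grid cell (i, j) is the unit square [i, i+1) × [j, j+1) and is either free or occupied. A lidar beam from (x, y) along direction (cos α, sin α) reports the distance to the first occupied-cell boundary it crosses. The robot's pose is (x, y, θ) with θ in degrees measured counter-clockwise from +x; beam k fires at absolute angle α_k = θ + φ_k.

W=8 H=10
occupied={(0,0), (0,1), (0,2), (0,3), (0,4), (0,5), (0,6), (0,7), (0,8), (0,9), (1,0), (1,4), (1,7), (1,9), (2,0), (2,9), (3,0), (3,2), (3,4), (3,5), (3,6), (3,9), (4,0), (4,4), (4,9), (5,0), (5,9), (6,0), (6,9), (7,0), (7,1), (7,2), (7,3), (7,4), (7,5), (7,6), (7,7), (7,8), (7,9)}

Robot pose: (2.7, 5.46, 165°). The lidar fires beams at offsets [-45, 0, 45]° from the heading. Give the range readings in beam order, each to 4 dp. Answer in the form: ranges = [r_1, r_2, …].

ranges = [1.7782, 1.7600, 0.9200]

beam 1: φ=-45°, α=120°
  cosα=-0.5000 sinα=0.8660 | (2,5) | tMaxX 1.4000 tMaxY 0.6235 | tΔX 2.0000 tΔY 1.1547
    t=0.6235 [y] (2,6)
    t=1.4000 [x] (1,6)
    t=1.7782 [y] (1,7) — stop
  → r_1 = 1.7782
beam 2: φ=0°, α=165°
  cosα=-0.9659 sinα=0.2588 | (2,5) | tMaxX 0.7247 tMaxY 2.0864 | tΔX 1.0353 tΔY 3.8637
    t=0.7247 [x] (1,5)
    t=1.7600 [x] (0,5) — stop
  → r_2 = 1.7600
beam 3: φ=45°, α=210°
  cosα=-0.8660 sinα=-0.5000 | (2,5) | tMaxX 0.8083 tMaxY 0.9200 | tΔX 1.1547 tΔY 2.0000
    t=0.8083 [x] (1,5)
    t=0.9200 [y] (1,4) — stop
  → r_3 = 0.9200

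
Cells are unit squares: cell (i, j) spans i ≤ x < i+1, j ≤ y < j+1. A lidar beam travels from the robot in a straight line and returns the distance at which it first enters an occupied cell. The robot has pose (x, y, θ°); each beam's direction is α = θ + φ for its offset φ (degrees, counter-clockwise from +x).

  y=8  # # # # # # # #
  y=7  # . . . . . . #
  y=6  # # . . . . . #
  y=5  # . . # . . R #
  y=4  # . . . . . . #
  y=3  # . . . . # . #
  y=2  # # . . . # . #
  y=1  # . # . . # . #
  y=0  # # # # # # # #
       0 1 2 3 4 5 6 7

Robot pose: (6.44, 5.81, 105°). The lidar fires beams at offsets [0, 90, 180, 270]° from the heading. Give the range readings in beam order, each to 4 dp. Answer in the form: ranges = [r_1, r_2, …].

beam 1: φ=0°, α=105°
  direction (-0.2588, 0.9659); cell (6,5); t to first gridline: x 1.7000, y 0.1967 (then +3.8637 / +1.0353)
    (6,6) via y @ 0.1967
    (6,7) via y @ 1.2320
    (5,7) via x @ 1.7000
    (5,8) via y @ 2.2673  # hit
  → r_1 = 2.2673
beam 2: φ=90°, α=195°
  direction (-0.9659, -0.2588); cell (6,5); t to first gridline: x 0.4555, y 3.1296 (then +1.0353 / +3.8637)
    (5,5) via x @ 0.4555
    (4,5) via x @ 1.4908
    (3,5) via x @ 2.5261  # hit
  → r_2 = 2.5261
beam 3: φ=180°, α=285°
  direction (0.2588, -0.9659); cell (6,5); t to first gridline: x 2.1637, y 0.8386 (then +3.8637 / +1.0353)
    (6,4) via y @ 0.8386
    (6,3) via y @ 1.8738
    (7,3) via x @ 2.1637  # hit
  → r_3 = 2.1637
beam 4: φ=270°, α=15°
  direction (0.9659, 0.2588); cell (6,5); t to first gridline: x 0.5798, y 0.7341 (then +1.0353 / +3.8637)
    (7,5) via x @ 0.5798  # hit
  → r_4 = 0.5798

ranges = [2.2673, 2.5261, 2.1637, 0.5798]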